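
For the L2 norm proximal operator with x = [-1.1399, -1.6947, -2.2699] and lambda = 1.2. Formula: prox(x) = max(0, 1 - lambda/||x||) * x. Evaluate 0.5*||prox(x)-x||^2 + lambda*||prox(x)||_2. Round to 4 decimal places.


Step 1: Compute ||x||.
||x|| = 3.0535
Step 2: Compute scaling factor.
scale = max(0, 1 - 1.2/3.0535) = 0.607
Step 3: prox(x) = [-0.6919, -1.0287, -1.3778]
||prox(x)|| = 1.8535
Step 4: Proximal objective.
0.5*||prox-x||^2 = 0.72
lambda*||prox|| = 2.2242
Total = 2.9442


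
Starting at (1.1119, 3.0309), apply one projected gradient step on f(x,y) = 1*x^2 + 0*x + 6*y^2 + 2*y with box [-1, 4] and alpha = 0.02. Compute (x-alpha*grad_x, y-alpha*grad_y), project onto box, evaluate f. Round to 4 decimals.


Step 1: Compute gradient at (1.1119, 3.0309).
grad_x = 2*1*1.1119 + 0 = 2.2238
grad_y = 2*6*3.0309 + 2 = 38.3708
Step 2: Gradient step.
x_raw = 1.1119 - 0.02*2.2238 = 1.0674
y_raw = 3.0309 - 0.02*38.3708 = 2.2635
Step 3: Project onto [-1, 4].
x_proj = clip(1.0674) = 1.0674
y_proj = clip(2.2635) = 2.2635
Step 4: Evaluate f.
f(1.0674, 2.2635) = 36.4065


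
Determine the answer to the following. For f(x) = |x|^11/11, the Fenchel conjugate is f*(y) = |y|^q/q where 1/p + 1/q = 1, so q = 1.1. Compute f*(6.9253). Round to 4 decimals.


The conjugate exponent q satisfies 1/p + 1/q = 1.
p = 11, so q = 11/(11 - 1) = 1.1
|y|^q = 6.9253^1.1 = 8.4039
f*(6.9253) = 8.4039 / 1.1 = 7.6399


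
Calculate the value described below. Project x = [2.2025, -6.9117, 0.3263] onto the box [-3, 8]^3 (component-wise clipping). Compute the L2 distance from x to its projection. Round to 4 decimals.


Project each component onto [-3, 8].
clip(2.2025) = 2.2025, clip(-6.9117) = -3.0, clip(0.3263) = 0.3263
Projection = [2.2025, -3.0, 0.3263]
Squared diffs: [0.0, 15.3014, 0.0]
Distance = sqrt(15.3014) = 3.9117


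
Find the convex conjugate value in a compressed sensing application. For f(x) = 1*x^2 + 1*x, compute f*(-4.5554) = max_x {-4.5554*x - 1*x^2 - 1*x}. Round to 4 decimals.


f*(y) = sup_x {y*x - a*x^2 - b*x} = sup_x {(y-b)*x - a*x^2}
FOC: (y - b) - 2a*x = 0 => x* = (y - b)/(2a)
x* = (-4.5554 - 1)/(2*1) = -2.7777
f*(-4.5554) = (y-b)^2/(4a) = (-4.5554 - 1)^2/(4*1)
= 30.8625/4 = 7.7156


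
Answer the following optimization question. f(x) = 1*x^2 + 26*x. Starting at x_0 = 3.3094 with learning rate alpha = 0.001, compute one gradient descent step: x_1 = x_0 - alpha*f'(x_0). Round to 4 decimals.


We compute the gradient at x_0 and apply the update.
f'(x) = 2*x + 26
f'(3.3094) = 2*3.3094 + 26 = 32.6188
x_1 = 3.3094 - 0.001*32.6188 = 3.2768


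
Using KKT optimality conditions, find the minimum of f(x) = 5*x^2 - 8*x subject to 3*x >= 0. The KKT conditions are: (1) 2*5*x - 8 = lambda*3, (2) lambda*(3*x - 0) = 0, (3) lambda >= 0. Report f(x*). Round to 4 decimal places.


Step 1: Try lambda = 0 (constraint inactive).
Stationarity: 2*5*x - 8 = 0
x* = 8/(2*5) = 0.8
Check constraint: 3*0.8 = 2.4 >= 0 -- satisfied.
Step 2: Compute optimal value.
f(x*) = 5*0.8^2 - 8*0.8 = -3.2


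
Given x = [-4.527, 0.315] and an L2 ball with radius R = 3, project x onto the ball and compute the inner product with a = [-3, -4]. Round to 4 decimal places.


Step 1: Compute ||x|| (intermediates to 6 decimals).
||x|| = sqrt((-4.527)^2 + 0.315^2) = 4.537946
Step 2: Project.
Since ||x|| > R, scale = R/||x|| = 3/4.537946 = 0.661092, proj(x) = scale * x
proj(x) = [-2.992763, 0.208244]
Step 3: Dot product.
a^T * proj(x) = -3*(-2.992763) - 4*0.208244 = 8.1453


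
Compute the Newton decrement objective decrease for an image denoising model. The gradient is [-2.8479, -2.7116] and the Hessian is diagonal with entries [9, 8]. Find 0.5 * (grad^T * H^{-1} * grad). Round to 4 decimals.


Step 1: H is diagonal, so H^(-1) * g = [-0.3164, -0.339].
Step 2: g^T H^(-1) g = sum_i g_i^2 / H_ii
  = (-2.8479)^2/9 + (-2.7116)^2/8
  = 0.9012 + 0.9191 = 1.8203
Step 3: Objective decrease = 0.5 * g^T H^(-1) g = 0.9101


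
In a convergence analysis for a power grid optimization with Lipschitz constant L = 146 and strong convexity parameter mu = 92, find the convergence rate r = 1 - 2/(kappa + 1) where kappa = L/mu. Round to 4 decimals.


Step 1: Compute the condition number.
kappa = L/mu = 146/92 = 1.587
Step 2: Compute the convergence rate.
r = 1 - 2/(kappa + 1) = 1 - 2*mu/(L + mu) = (L - mu)/(L + mu) = 54/238 = 0.2269


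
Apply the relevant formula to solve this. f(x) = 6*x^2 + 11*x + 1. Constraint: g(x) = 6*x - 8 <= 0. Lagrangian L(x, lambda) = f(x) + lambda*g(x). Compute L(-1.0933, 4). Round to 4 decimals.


Step 1: Evaluate f(x).
f(-1.0933) = 6*(-1.0933)^2 + 11*(-1.0933) + 1 = -3.8545
Step 2: Evaluate g(x).
g(-1.0933) = 6*-1.0933 - 8 = -14.5598
Step 3: Compute Lagrangian.
L = -3.8545 + 4*-14.5598 = -62.0937


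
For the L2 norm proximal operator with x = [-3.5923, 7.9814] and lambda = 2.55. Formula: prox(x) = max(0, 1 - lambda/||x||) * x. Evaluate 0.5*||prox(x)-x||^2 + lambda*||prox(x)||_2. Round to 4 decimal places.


Step 1: Compute ||x||.
||x|| = 8.7526
Step 2: Compute scaling factor.
scale = max(0, 1 - 2.55/8.7526) = 0.7087
Step 3: prox(x) = [-2.5457, 5.6561]
||prox(x)|| = 6.2026
Step 4: Proximal objective.
0.5*||prox-x||^2 = 3.2513
lambda*||prox|| = 15.8166
Total = 19.0678


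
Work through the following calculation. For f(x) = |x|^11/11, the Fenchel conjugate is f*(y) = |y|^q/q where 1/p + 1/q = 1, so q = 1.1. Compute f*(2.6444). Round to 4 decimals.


The conjugate exponent q satisfies 1/p + 1/q = 1.
p = 11, so q = 11/(11 - 1) = 1.1
|y|^q = 2.6444^1.1 = 2.9145
f*(2.6444) = 2.9145 / 1.1 = 2.6495


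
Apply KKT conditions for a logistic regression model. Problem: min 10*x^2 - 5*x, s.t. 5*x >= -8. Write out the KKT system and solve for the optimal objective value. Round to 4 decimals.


Step 1: Try lambda = 0 (constraint inactive).
Stationarity: 2*10*x - 5 = 0
x* = 5/(2*10) = 0.25
Check constraint: 5*0.25 = 1.25 >= -8 -- satisfied.
Step 2: Compute optimal value.
f(x*) = 10*0.25^2 - 5*0.25 = -0.625


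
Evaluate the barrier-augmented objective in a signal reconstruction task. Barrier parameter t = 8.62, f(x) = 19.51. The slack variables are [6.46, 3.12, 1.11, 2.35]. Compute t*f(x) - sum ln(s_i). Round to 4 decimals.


Step 1: Compute log-barrier.
ln values: [1.8656, 1.1378, 0.1044, 0.8544]
phi = -(1.8656 + 1.1378 + 0.1044 + 0.8544) = -3.9622
Step 2: Compute augmented objective.
t*f(x) = 8.62*19.51 = 168.1762
Total = 168.1762 - 3.9622 = 164.214


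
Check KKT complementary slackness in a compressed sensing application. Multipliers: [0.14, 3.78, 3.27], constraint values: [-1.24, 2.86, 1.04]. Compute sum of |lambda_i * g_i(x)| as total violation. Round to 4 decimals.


KKT complementary slackness check:
lambda_1 * g_1 = 0.14 * -1.24 = -0.1736
lambda_2 * g_2 = 3.78 * 2.86 = 10.8108
lambda_3 * g_3 = 3.27 * 1.04 = 3.4008
Total violation = 0.1736 + 10.8108 + 3.4008 = 14.3852


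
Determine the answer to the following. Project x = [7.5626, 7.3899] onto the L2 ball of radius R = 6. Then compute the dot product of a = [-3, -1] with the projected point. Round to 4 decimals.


Step 1: Compute ||x|| (intermediates to 6 decimals).
||x|| = sqrt(7.5626^2 + 7.3899^2) = 10.573719
Step 2: Project.
Since ||x|| > R, scale = R/||x|| = 6/10.573719 = 0.567445, proj(x) = scale * x
proj(x) = [4.29136, 4.193362]
Step 3: Dot product.
a^T * proj(x) = -3*4.29136 - 1*4.193362 = -17.0674


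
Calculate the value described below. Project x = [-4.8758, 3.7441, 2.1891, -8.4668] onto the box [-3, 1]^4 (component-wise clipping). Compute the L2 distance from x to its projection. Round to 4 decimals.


Project each component onto [-3, 1].
clip(-4.8758) = -3.0, clip(3.7441) = 1.0, clip(2.1891) = 1.0, clip(-8.4668) = -3.0
Projection = [-3.0, 1.0, 1.0, -3.0]
Squared diffs: [3.5186, 7.5301, 1.414, 29.8859]
Distance = sqrt(42.3486) = 6.5076


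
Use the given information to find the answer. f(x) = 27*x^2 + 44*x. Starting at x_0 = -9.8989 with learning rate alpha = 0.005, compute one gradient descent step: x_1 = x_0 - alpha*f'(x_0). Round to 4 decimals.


We compute the gradient at x_0 and apply the update.
f'(x) = 54*x + 44
f'(-9.8989) = 54*-9.8989 + 44 = -490.5406
x_1 = -9.8989 - 0.005*-490.5406 = -7.4462


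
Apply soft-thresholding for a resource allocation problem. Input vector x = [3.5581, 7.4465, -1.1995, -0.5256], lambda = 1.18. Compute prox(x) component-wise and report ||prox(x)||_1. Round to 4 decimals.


Soft-thresholding with lambda = 1.18:
prox(3.5581) = sign(3.5581)*max(|3.5581| - 1.18, 0) = 2.3781
prox(7.4465) = sign(7.4465)*max(|7.4465| - 1.18, 0) = 6.2665
prox(-1.1995) = sign(-1.1995)*max(|-1.1995| - 1.18, 0) = -0.0195
prox(-0.5256) = sign(-0.5256)*max(|-0.5256| - 1.18, 0) = 0.0
prox(x) = [2.3781, 6.2665, -0.0195, 0.0]
||prox(x)||_1 = 2.3781 + 6.2665 + 0.0195 + 0.0 = 8.6641


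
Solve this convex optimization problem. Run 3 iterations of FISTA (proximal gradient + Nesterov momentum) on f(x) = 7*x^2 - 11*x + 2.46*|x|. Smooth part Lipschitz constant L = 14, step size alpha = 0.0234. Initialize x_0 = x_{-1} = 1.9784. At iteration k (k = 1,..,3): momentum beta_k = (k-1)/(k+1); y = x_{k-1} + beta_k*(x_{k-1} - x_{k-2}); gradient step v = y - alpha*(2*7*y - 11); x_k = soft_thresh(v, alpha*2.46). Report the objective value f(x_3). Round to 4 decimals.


FISTA on f(x) = 7*x^2 - 11*x + 2.46*|x|
L = 14, alpha = 0.0234
Iteration 1: beta = 0.0, y = 1.9784 + 0.0*(1.9784 - 1.9784) = 1.9784
  grad(y) = 16.6976, v = y - alpha*grad = 1.5877
  prox(v) = soft_thresh(1.5877, 0.0576) = 1.5301
Iteration 2: beta = 0.3333, y = 1.5301 + 0.3333*(1.5301 - 1.9784) = 1.3807
  grad(y) = 8.3296, v = y - alpha*grad = 1.1858
  prox(v) = soft_thresh(1.1858, 0.0576) = 1.1282
Iteration 3: beta = 0.5, y = 1.1282 + 0.5*(1.1282 - 1.5301) = 0.9273
  grad(y) = 1.9816, v = y - alpha*grad = 0.8809
  prox(v) = soft_thresh(0.8809, 0.0576) = 0.8233
f(x_3) = 7*0.8233^2 - 11*0.8233 + 2.46*|0.8233| = -2.2862


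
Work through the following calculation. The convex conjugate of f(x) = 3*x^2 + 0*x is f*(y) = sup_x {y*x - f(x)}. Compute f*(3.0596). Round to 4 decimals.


f*(y) = sup_x {y*x - a*x^2 - b*x} = sup_x {(y-b)*x - a*x^2}
FOC: (y - b) - 2a*x = 0 => x* = (y - b)/(2a)
x* = (3.0596 - 0)/(2*3) = 0.5099
f*(3.0596) = (y-b)^2/(4a) = (3.0596 - 0)^2/(4*3)
= 9.3612/12 = 0.7801


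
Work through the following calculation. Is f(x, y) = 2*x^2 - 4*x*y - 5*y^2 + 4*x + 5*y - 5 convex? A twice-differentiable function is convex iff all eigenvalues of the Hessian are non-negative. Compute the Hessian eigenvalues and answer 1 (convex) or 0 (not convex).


The Hessian of f(x,y) = 2*x^2 - 4*x*y - 5*y^2 + 4*x + 5*y - 5 is:
H = [[4, -4], [-4, -10]]
Trace = 4 - 10 = -6
Determinant = 4*-10 - (-4)^2 = -56
Discriminant = (-6)^2 - 4*-56 = 260.0
Eigenvalues: lambda_1 = -11.0623, lambda_2 = 5.0623
The function is not convex.

0


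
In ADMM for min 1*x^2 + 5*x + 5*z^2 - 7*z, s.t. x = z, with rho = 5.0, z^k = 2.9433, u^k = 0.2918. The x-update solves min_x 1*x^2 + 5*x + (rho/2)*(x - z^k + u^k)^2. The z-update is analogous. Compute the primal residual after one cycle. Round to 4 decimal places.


ADMM iteration with rho = 5.0, z^k = 2.9433, u^k = 0.2918
Step 1: x-update.
Minimize 1*x^2 + 5*x + (5.0/2)*(x - 2.9433 + 0.2918)^2
FOC: (2*1 + 5.0)*x = -5 + 5.0*(2.9433 - 0.2918)
x^{k+1} = 1.1796
Step 2: z-update.
Minimize 5*z^2 - 7*z + (5.0/2)*(1.1796 - z + 0.2918)^2
FOC: (2*5 + 5.0)*z = 7 + 5.0*(1.1796 + 0.2918)
z^{k+1} = 0.9571
Step 3: u-update.
u^{k+1} = 0.2918 + 1.1796 - 0.9571 = 0.5143
Step 4: Primal residual = |1.1796 - 0.9571| = 0.2225


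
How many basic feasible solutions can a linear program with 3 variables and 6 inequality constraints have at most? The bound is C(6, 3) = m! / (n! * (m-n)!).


Each vertex corresponds to some choice of n active constraints out of m, so the number of vertices is at most C(m, n) = m! / (n!(m-n)!).
m = 6, n = 3
Numerator: 6 * 5 * 4
Denominator: 3! = 6
C(6, 3) = 20


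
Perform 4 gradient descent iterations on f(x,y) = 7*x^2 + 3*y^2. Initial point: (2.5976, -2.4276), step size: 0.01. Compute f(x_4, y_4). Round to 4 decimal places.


Gradient descent on f(x,y) = 7*x^2 + 3*y^2.
Starting point: (2.5976, -2.4276), alpha = 0.01
Step 1: grad_x = 2*7*2.5976 = 36.3664, grad_y = 2*3*-2.4276 = -14.5656
  x_1 = 2.5976 - 0.01*36.3664 = 2.2339
  y_1 = -2.4276 - 0.01*-14.5656 = -2.2819
Step 2: grad_x = 2*7*2.2339 = 31.2751, grad_y = 2*3*-2.2819 = -13.6917
  x_2 = 2.2339 - 0.01*31.2751 = 1.9212
  y_2 = -2.2819 - 0.01*-13.6917 = -2.145
Step 3: grad_x = 2*7*1.9212 = 26.8966, grad_y = 2*3*-2.145 = -12.8702
  x_3 = 1.9212 - 0.01*26.8966 = 1.6522
  y_3 = -2.145 - 0.01*-12.8702 = -2.0163
Step 4: grad_x = 2*7*1.6522 = 23.1311, grad_y = 2*3*-2.0163 = -12.098
  x_4 = 1.6522 - 0.01*23.1311 = 1.4209
  y_4 = -2.0163 - 0.01*-12.098 = -1.8953
f(1.4209, -1.8953) = 7*1.4209^2 + 3*(-1.8953)^2 = 24.9099


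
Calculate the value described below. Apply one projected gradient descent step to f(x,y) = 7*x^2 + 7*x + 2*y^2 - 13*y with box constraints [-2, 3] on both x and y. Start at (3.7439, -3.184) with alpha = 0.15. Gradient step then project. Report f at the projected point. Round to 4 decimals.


Step 1: Compute gradient at (3.7439, -3.184).
grad_x = 2*7*3.7439 + 7 = 59.4146
grad_y = 2*2*-3.184 - 13 = -25.736
Step 2: Gradient step.
x_raw = 3.7439 - 0.15*59.4146 = -5.1683
y_raw = -3.184 - 0.15*-25.736 = 0.6764
Step 3: Project onto [-2, 3].
x_proj = clip(-5.1683) = -2.0
y_proj = clip(0.6764) = 0.6764
Step 4: Evaluate f.
f(-2.0, 0.6764) = 6.1218


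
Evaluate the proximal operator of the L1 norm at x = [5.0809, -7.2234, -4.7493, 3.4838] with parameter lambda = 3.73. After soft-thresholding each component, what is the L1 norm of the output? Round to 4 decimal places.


Soft-thresholding with lambda = 3.73:
prox(5.0809) = sign(5.0809)*max(|5.0809| - 3.73, 0) = 1.3509
prox(-7.2234) = sign(-7.2234)*max(|-7.2234| - 3.73, 0) = -3.4934
prox(-4.7493) = sign(-4.7493)*max(|-4.7493| - 3.73, 0) = -1.0193
prox(3.4838) = sign(3.4838)*max(|3.4838| - 3.73, 0) = 0.0
prox(x) = [1.3509, -3.4934, -1.0193, 0.0]
||prox(x)||_1 = 1.3509 + 3.4934 + 1.0193 + 0.0 = 5.8636


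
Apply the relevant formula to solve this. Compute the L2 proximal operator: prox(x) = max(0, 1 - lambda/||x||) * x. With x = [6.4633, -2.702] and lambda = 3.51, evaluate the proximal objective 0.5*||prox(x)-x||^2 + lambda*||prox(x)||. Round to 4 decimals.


Step 1: Compute ||x||.
||x|| = 7.0054
Step 2: Compute scaling factor.
scale = max(0, 1 - 3.51/7.0054) = 0.499
Step 3: prox(x) = [3.2249, -1.3482]
||prox(x)|| = 3.4954
Step 4: Proximal objective.
0.5*||prox-x||^2 = 6.1601
lambda*||prox|| = 12.2689
Total = 18.4288


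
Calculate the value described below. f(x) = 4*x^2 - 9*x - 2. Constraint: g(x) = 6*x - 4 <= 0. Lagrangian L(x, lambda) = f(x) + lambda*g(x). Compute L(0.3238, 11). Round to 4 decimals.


Step 1: Evaluate f(x).
f(0.3238) = 4*0.3238^2 - 9*0.3238 - 2 = -4.4948
Step 2: Evaluate g(x).
g(0.3238) = 6*0.3238 - 4 = -2.0572
Step 3: Compute Lagrangian.
L = -4.4948 + 11*-2.0572 = -27.124


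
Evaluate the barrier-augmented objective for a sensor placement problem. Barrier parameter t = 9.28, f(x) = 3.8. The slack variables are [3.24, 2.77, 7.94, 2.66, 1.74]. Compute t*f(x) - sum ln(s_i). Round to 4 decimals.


Step 1: Compute log-barrier.
ln values: [1.1756, 1.0188, 2.0719, 0.9783, 0.5539]
phi = -(1.1756 + 1.0188 + 2.0719 + 0.9783 + 0.5539) = -5.7985
Step 2: Compute augmented objective.
t*f(x) = 9.28*3.8 = 35.264
Total = 35.264 - 5.7985 = 29.4655


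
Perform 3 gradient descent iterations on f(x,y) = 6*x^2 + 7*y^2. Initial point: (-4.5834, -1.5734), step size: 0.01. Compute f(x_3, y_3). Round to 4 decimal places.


Gradient descent on f(x,y) = 6*x^2 + 7*y^2.
Starting point: (-4.5834, -1.5734), alpha = 0.01
Step 1: grad_x = 2*6*-4.5834 = -55.0008, grad_y = 2*7*-1.5734 = -22.0276
  x_1 = -4.5834 - 0.01*-55.0008 = -4.0334
  y_1 = -1.5734 - 0.01*-22.0276 = -1.3531
Step 2: grad_x = 2*6*-4.0334 = -48.4007, grad_y = 2*7*-1.3531 = -18.9437
  x_2 = -4.0334 - 0.01*-48.4007 = -3.5494
  y_2 = -1.3531 - 0.01*-18.9437 = -1.1637
Step 3: grad_x = 2*6*-3.5494 = -42.5926, grad_y = 2*7*-1.1637 = -16.2916
  x_3 = -3.5494 - 0.01*-42.5926 = -3.1235
  y_3 = -1.1637 - 0.01*-16.2916 = -1.0008
f(-3.1235, -1.0008) = 6*(-3.1235)^2 + 7*(-1.0008)^2 = 65.5468


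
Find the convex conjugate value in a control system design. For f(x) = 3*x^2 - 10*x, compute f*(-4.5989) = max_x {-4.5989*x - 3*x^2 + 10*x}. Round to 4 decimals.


f*(y) = sup_x {y*x - a*x^2 - b*x} = sup_x {(y-b)*x - a*x^2}
FOC: (y - b) - 2a*x = 0 => x* = (y - b)/(2a)
x* = (-4.5989 + 10)/(2*3) = 0.9002
f*(-4.5989) = (y-b)^2/(4a) = (-4.5989 + 10)^2/(4*3)
= 29.1719/12 = 2.431


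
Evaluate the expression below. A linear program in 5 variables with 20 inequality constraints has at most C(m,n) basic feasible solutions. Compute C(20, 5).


Each vertex corresponds to some choice of n active constraints out of m, so the number of vertices is at most C(m, n) = m! / (n!(m-n)!).
m = 20, n = 5
Numerator: 20 * 19 * 18 * 17 * 16
Denominator: 5! = 120
C(20, 5) = 15504


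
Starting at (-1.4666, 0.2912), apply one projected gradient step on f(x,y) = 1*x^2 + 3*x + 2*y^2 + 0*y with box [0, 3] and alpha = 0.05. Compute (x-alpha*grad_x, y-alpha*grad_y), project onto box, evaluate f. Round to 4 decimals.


Step 1: Compute gradient at (-1.4666, 0.2912).
grad_x = 2*1*-1.4666 + 3 = 0.0668
grad_y = 2*2*0.2912 + 0 = 1.1648
Step 2: Gradient step.
x_raw = -1.4666 - 0.05*0.0668 = -1.4699
y_raw = 0.2912 - 0.05*1.1648 = 0.233
Step 3: Project onto [0, 3].
x_proj = clip(-1.4699) = 0.0
y_proj = clip(0.233) = 0.233
Step 4: Evaluate f.
f(0.0, 0.233) = 0.1085


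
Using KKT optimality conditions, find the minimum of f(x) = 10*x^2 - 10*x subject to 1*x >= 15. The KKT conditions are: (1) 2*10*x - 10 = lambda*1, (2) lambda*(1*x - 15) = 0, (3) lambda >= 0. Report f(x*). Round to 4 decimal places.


Step 1: Try lambda = 0 (constraint inactive).
x_unc = 10/(2*10) = 0.5
Check: 1*0.5 = 0.5 < 15 -- violated!
Step 2: Constraint must be active: 1*x = 15
x* = 15/1 = 15.0
lambda = (2*10*15.0 - 10)/1 = 290.0
Step 3: Compute optimal value.
f(x*) = 10*15.0^2 - 10*15.0 = 2100.0


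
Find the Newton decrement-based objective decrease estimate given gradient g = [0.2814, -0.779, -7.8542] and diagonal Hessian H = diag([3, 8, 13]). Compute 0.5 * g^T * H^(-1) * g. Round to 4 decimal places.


Step 1: H is diagonal, so H^(-1) * g = [0.0938, -0.0974, -0.6042].
Step 2: g^T H^(-1) g = sum_i g_i^2 / H_ii
  = (0.2814)^2/3 + (-0.779)^2/8 + (-7.8542)^2/13
  = 0.0264 + 0.0759 + 4.7453 = 4.8475
Step 3: Objective decrease = 0.5 * g^T H^(-1) g = 2.4238


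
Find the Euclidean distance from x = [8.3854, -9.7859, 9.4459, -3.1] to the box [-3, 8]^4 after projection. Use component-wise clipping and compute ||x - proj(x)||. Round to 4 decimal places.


Project each component onto [-3, 8].
clip(8.3854) = 8.0, clip(-9.7859) = -3.0, clip(9.4459) = 8.0, clip(-3.1) = -3.0
Projection = [8.0, -3.0, 8.0, -3.0]
Squared diffs: [0.1485, 46.0484, 2.0906, 0.01]
Distance = sqrt(48.2975) = 6.9496


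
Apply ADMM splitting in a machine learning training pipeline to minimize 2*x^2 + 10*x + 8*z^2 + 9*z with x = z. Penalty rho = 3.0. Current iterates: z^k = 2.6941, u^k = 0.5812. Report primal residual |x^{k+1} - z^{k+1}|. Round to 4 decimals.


ADMM iteration with rho = 3.0, z^k = 2.6941, u^k = 0.5812
Step 1: x-update.
Minimize 2*x^2 + 10*x + (3.0/2)*(x - 2.6941 + 0.5812)^2
FOC: (2*2 + 3.0)*x = -10 + 3.0*(2.6941 - 0.5812)
x^{k+1} = -0.523
Step 2: z-update.
Minimize 8*z^2 + 9*z + (3.0/2)*(-0.523 - z + 0.5812)^2
FOC: (2*8 + 3.0)*z = -9 + 3.0*(-0.523 + 0.5812)
z^{k+1} = -0.4645
Step 3: u-update.
u^{k+1} = 0.5812 - 0.523 + 0.4645 = 0.5227
Step 4: Primal residual = |-0.523 + 0.4645| = 0.0585


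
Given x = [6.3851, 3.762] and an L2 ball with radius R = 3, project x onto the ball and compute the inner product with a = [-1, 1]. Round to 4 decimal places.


Step 1: Compute ||x|| (intermediates to 6 decimals).
||x|| = sqrt(6.3851^2 + 3.762^2) = 7.410948
Step 2: Project.
Since ||x|| > R, scale = R/||x|| = 3/7.410948 = 0.404807, proj(x) = scale * x
proj(x) = [2.584733, 1.522884]
Step 3: Dot product.
a^T * proj(x) = -1*2.584733 + 1*1.522884 = -1.0618


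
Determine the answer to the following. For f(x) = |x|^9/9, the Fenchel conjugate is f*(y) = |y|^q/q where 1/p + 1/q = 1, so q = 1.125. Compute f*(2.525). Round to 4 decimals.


The conjugate exponent q satisfies 1/p + 1/q = 1.
p = 9, so q = 9/(9 - 1) = 1.125
|y|^q = 2.525^1.125 = 2.8349
f*(2.525) = 2.8349 / 1.125 = 2.5199


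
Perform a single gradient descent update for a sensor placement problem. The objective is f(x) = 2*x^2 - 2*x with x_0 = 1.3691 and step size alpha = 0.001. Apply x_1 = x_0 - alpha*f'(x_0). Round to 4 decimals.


We compute the gradient at x_0 and apply the update.
f'(x) = 4*x - 2
f'(1.3691) = 4*1.3691 - 2 = 3.4764
x_1 = 1.3691 - 0.001*3.4764 = 1.3656


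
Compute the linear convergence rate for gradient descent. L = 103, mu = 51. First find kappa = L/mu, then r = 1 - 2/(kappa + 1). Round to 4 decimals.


Step 1: Compute the condition number.
kappa = L/mu = 103/51 = 2.0196
Step 2: Compute the convergence rate.
r = 1 - 2/(kappa + 1) = 1 - 2*mu/(L + mu) = (L - mu)/(L + mu) = 52/154 = 0.3377


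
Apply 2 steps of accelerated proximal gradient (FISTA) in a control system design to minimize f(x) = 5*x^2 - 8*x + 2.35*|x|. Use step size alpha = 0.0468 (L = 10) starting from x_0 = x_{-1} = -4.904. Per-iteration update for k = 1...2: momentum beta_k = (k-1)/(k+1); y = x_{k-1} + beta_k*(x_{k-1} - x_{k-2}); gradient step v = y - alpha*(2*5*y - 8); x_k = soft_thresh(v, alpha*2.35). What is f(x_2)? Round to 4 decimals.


FISTA on f(x) = 5*x^2 - 8*x + 2.35*|x|
L = 10, alpha = 0.0468
Iteration 1: beta = 0.0, y = -4.904 + 0.0*(-4.904 + 4.904) = -4.904
  grad(y) = -57.04, v = y - alpha*grad = -2.2345
  prox(v) = soft_thresh(-2.2345, 0.11) = -2.1245
Iteration 2: beta = 0.3333, y = -2.1245 + 0.3333*(-2.1245 + 4.904) = -1.1981
  grad(y) = -19.9806, v = y - alpha*grad = -0.263
  prox(v) = soft_thresh(-0.263, 0.11) = -0.153
f(x_2) = 5*(-0.153)^2 - 8*(-0.153) + 2.35*|-0.153| = 1.7005


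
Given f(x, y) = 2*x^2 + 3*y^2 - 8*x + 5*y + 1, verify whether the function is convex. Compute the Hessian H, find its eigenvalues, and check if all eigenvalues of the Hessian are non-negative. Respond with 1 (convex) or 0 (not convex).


The Hessian of f(x,y) = 2*x^2 + 3*y^2 - 8*x + 5*y + 1 is:
H = [[4, 0], [0, 6]]
Trace = 4 + 6 = 10
Determinant = 4*6 - (0)^2 = 24
Discriminant = (10)^2 - 4*24 = 4.0
Eigenvalues: lambda_1 = 4.0, lambda_2 = 6.0
The function is convex.

1


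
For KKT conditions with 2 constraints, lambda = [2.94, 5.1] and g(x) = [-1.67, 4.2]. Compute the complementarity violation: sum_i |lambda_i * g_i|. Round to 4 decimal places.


KKT complementary slackness check:
lambda_1 * g_1 = 2.94 * -1.67 = -4.9098
lambda_2 * g_2 = 5.1 * 4.2 = 21.42
Total violation = 4.9098 + 21.42 = 26.3298


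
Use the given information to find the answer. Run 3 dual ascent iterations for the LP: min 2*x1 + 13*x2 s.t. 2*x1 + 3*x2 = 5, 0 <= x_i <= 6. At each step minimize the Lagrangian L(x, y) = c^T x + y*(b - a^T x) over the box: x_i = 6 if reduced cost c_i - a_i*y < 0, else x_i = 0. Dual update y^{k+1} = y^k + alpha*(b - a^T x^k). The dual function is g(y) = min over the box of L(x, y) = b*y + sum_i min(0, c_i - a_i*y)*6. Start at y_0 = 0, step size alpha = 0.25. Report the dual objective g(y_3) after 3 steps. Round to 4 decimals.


Dual ascent for LP: min 2*x1 + 13*x2, 2*x1 + 3*x2 = 5, 0 <= x_i <= 6
Step 1: y^k = 0.0, reduced costs: (2.0, 13.0)
  x^k = (0.0, 0.0), subgradient = b - a^T x = 5.0
  y^{k+1} = 0.0 + 0.25*5.0 = 1.25
Step 2: y^k = 1.25, reduced costs: (-0.5, 9.25)
  x^k = (6.0, 0.0), subgradient = b - a^T x = -7.0
  y^{k+1} = 1.25 + 0.25*-7.0 = -0.5
Step 3: y^k = -0.5, reduced costs: (3.0, 14.5)
  x^k = (0.0, 0.0), subgradient = b - a^T x = 5.0
  y^{k+1} = -0.5 + 0.25*5.0 = 0.75
Dual objective at y_3 = 0.75: reduced costs (0.5, 10.75), box minimizer x = (0.0, 0.0)
g(y_3) = b*y + (c1 - a1*y)*x1 + (c2 - a2*y)*x2 = 5*0.75 + 0.5*0.0 + 10.75*0.0 = 3.75 + 0.0 + 0.0 = 3.75


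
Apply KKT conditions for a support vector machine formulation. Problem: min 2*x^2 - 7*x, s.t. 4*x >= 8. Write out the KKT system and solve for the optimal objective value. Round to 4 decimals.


Step 1: Try lambda = 0 (constraint inactive).
x_unc = 7/(2*2) = 1.75
Check: 4*1.75 = 7.0 < 8 -- violated!
Step 2: Constraint must be active: 4*x = 8
x* = 8/4 = 2.0
lambda = (2*2*2.0 - 7)/4 = 0.25
Step 3: Compute optimal value.
f(x*) = 2*2.0^2 - 7*2.0 = -6.0


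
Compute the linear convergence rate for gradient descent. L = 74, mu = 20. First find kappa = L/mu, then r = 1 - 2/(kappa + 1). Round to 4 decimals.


Step 1: Compute the condition number.
kappa = L/mu = 74/20 = 3.7
Step 2: Compute the convergence rate.
r = 1 - 2/(kappa + 1) = 1 - 2*mu/(L + mu) = (L - mu)/(L + mu) = 54/94 = 0.5745


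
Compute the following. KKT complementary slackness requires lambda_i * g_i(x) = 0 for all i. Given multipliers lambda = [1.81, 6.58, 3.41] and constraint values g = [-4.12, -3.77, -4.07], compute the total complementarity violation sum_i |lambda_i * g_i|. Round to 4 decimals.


KKT complementary slackness check:
lambda_1 * g_1 = 1.81 * -4.12 = -7.4572
lambda_2 * g_2 = 6.58 * -3.77 = -24.8066
lambda_3 * g_3 = 3.41 * -4.07 = -13.8787
Total violation = 7.4572 + 24.8066 + 13.8787 = 46.1425


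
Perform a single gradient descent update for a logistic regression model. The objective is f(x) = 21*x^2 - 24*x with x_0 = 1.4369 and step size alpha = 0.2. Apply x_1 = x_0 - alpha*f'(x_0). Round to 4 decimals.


We compute the gradient at x_0 and apply the update.
f'(x) = 42*x - 24
f'(1.4369) = 42*1.4369 - 24 = 36.3498
x_1 = 1.4369 - 0.2*36.3498 = -5.8331


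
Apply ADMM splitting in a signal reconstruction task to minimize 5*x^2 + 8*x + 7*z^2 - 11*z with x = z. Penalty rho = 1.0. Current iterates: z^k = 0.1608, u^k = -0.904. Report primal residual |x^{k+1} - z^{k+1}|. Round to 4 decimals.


ADMM iteration with rho = 1.0, z^k = 0.1608, u^k = -0.904
Step 1: x-update.
Minimize 5*x^2 + 8*x + (1.0/2)*(x - 0.1608 - 0.904)^2
FOC: (2*5 + 1.0)*x = -8 + 1.0*(0.1608 + 0.904)
x^{k+1} = -0.6305
Step 2: z-update.
Minimize 7*z^2 - 11*z + (1.0/2)*(-0.6305 - z - 0.904)^2
FOC: (2*7 + 1.0)*z = 11 + 1.0*(-0.6305 - 0.904)
z^{k+1} = 0.631
Step 3: u-update.
u^{k+1} = -0.904 - 0.6305 - 0.631 = -2.1655
Step 4: Primal residual = |-0.6305 - 0.631| = 1.2615


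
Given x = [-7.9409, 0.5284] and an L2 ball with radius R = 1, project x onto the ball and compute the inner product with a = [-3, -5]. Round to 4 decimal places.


Step 1: Compute ||x|| (intermediates to 6 decimals).
||x|| = sqrt((-7.9409)^2 + 0.5284^2) = 7.958461
Step 2: Project.
Since ||x|| > R, scale = R/||x|| = 1/7.958461 = 0.125652, proj(x) = scale * x
proj(x) = [-0.99779, 0.066395]
Step 3: Dot product.
a^T * proj(x) = -3*(-0.99779) - 5*0.066395 = 2.6614


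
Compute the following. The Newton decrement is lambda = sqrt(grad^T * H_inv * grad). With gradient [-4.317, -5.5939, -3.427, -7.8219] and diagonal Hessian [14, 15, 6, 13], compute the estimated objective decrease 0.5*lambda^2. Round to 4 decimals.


Step 1: H is diagonal, so H^(-1) * g = [-0.3084, -0.3729, -0.5712, -0.6017].
Step 2: g^T H^(-1) g = sum_i g_i^2 / H_ii
  = (-4.317)^2/14 + (-5.5939)^2/15 + (-3.427)^2/6 + (-7.8219)^2/13
  = 1.3312 + 2.0861 + 1.9574 + 4.7063 = 10.081
Step 3: Objective decrease = 0.5 * g^T H^(-1) g = 5.0405


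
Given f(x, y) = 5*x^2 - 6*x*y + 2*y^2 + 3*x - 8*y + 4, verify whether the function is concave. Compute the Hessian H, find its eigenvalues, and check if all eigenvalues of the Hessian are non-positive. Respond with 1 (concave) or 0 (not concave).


The Hessian of f(x,y) = 5*x^2 - 6*x*y + 2*y^2 + 3*x - 8*y + 4 is:
H = [[10, -6], [-6, 4]]
Trace = 10 + 4 = 14
Determinant = 10*4 - (-6)^2 = 4
Discriminant = (14)^2 - 4*4 = 180.0
Eigenvalues: lambda_1 = 0.2918, lambda_2 = 13.7082
The function is not concave.

0


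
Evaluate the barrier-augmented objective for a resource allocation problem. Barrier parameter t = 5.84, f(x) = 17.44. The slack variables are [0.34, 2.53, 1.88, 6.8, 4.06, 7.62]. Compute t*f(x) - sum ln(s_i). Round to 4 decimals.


Step 1: Compute log-barrier.
ln values: [-1.0788, 0.9282, 0.6313, 1.9169, 1.4012, 2.0308]
phi = -(-1.0788 + 0.9282 + 0.6313 + 1.9169 + 1.4012 + 2.0308) = -5.8296
Step 2: Compute augmented objective.
t*f(x) = 5.84*17.44 = 101.8496
Total = 101.8496 - 5.8296 = 96.02


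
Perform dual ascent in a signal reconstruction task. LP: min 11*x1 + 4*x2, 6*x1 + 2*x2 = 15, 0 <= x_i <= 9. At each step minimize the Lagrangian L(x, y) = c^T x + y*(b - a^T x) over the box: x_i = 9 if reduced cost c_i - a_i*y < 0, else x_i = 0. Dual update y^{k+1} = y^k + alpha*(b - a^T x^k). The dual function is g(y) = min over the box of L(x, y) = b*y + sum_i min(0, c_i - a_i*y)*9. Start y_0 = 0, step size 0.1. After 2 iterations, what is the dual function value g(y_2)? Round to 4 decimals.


Dual ascent for LP: min 11*x1 + 4*x2, 6*x1 + 2*x2 = 15, 0 <= x_i <= 9
Step 1: y^k = 0.0, reduced costs: (11.0, 4.0)
  x^k = (0.0, 0.0), subgradient = b - a^T x = 15.0
  y^{k+1} = 0.0 + 0.1*15.0 = 1.5
Step 2: y^k = 1.5, reduced costs: (2.0, 1.0)
  x^k = (0.0, 0.0), subgradient = b - a^T x = 15.0
  y^{k+1} = 1.5 + 0.1*15.0 = 3.0
Dual objective at y_2 = 3.0: reduced costs (-7.0, -2.0), box minimizer x = (9.0, 9.0)
g(y_2) = b*y + (c1 - a1*y)*x1 + (c2 - a2*y)*x2 = 15*3.0 + (-7.0)*9.0 + (-2.0)*9.0 = 45.0 - 63.0 - 18.0 = -36.0


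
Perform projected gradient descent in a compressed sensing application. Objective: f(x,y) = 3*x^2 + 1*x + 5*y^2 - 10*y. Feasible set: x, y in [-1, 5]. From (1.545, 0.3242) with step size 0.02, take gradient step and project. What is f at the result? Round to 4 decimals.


Step 1: Compute gradient at (1.545, 0.3242).
grad_x = 2*3*1.545 + 1 = 10.27
grad_y = 2*5*0.3242 - 10 = -6.758
Step 2: Gradient step.
x_raw = 1.545 - 0.02*10.27 = 1.3396
y_raw = 0.3242 - 0.02*-6.758 = 0.4594
Step 3: Project onto [-1, 5].
x_proj = clip(1.3396) = 1.3396
y_proj = clip(0.4594) = 0.4594
Step 4: Evaluate f.
f(1.3396, 0.4594) = 3.1846


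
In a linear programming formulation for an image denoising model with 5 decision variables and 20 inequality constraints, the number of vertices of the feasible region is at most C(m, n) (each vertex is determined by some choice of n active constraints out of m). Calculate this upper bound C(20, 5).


Each vertex corresponds to some choice of n active constraints out of m, so the number of vertices is at most C(m, n) = m! / (n!(m-n)!).
m = 20, n = 5
Numerator: 20 * 19 * 18 * 17 * 16
Denominator: 5! = 120
C(20, 5) = 15504


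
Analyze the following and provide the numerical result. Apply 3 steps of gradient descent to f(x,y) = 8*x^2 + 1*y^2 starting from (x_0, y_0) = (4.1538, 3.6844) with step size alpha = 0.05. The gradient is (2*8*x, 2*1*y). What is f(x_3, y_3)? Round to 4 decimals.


Gradient descent on f(x,y) = 8*x^2 + 1*y^2.
Starting point: (4.1538, 3.6844), alpha = 0.05
Step 1: grad_x = 2*8*4.1538 = 66.4608, grad_y = 2*1*3.6844 = 7.3688
  x_1 = 4.1538 - 0.05*66.4608 = 0.8308
  y_1 = 3.6844 - 0.05*7.3688 = 3.316
Step 2: grad_x = 2*8*0.8308 = 13.2922, grad_y = 2*1*3.316 = 6.6319
  x_2 = 0.8308 - 0.05*13.2922 = 0.1662
  y_2 = 3.316 - 0.05*6.6319 = 2.9844
Step 3: grad_x = 2*8*0.1662 = 2.6584, grad_y = 2*1*2.9844 = 5.9687
  x_3 = 0.1662 - 0.05*2.6584 = 0.0332
  y_3 = 2.9844 - 0.05*5.9687 = 2.6859
f(0.0332, 2.6859) = 8*0.0332^2 + 1*2.6859^2 = 7.223


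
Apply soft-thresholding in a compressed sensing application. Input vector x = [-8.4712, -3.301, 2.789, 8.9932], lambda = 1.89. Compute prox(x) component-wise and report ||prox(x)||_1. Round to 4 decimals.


Soft-thresholding with lambda = 1.89:
prox(-8.4712) = sign(-8.4712)*max(|-8.4712| - 1.89, 0) = -6.5812
prox(-3.301) = sign(-3.301)*max(|-3.301| - 1.89, 0) = -1.411
prox(2.789) = sign(2.789)*max(|2.789| - 1.89, 0) = 0.899
prox(8.9932) = sign(8.9932)*max(|8.9932| - 1.89, 0) = 7.1032
prox(x) = [-6.5812, -1.411, 0.899, 7.1032]
||prox(x)||_1 = 6.5812 + 1.411 + 0.899 + 7.1032 = 15.9944


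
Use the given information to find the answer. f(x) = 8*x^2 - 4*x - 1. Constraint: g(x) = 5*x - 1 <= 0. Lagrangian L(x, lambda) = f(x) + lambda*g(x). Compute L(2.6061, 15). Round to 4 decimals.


Step 1: Evaluate f(x).
f(2.6061) = 8*2.6061^2 - 4*2.6061 - 1 = 42.9097
Step 2: Evaluate g(x).
g(2.6061) = 5*2.6061 - 1 = 12.0305
Step 3: Compute Lagrangian.
L = 42.9097 + 15*12.0305 = 223.3672


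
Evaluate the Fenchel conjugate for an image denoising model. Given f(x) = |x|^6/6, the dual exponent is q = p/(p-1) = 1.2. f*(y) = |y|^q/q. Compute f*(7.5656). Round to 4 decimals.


The conjugate exponent q satisfies 1/p + 1/q = 1.
p = 6, so q = 6/(6 - 1) = 1.2
|y|^q = 7.5656^1.2 = 11.34
f*(7.5656) = 11.34 / 1.2 = 9.45


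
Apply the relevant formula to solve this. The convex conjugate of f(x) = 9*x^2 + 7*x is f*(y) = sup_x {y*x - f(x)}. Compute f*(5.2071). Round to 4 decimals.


f*(y) = sup_x {y*x - a*x^2 - b*x} = sup_x {(y-b)*x - a*x^2}
FOC: (y - b) - 2a*x = 0 => x* = (y - b)/(2a)
x* = (5.2071 - 7)/(2*9) = -0.0996
f*(5.2071) = (y-b)^2/(4a) = (5.2071 - 7)^2/(4*9)
= 3.2145/36 = 0.0893


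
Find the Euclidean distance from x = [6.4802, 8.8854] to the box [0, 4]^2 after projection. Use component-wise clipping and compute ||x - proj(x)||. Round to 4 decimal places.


Project each component onto [0, 4].
clip(6.4802) = 4.0, clip(8.8854) = 4.0
Projection = [4.0, 4.0]
Squared diffs: [6.1514, 23.8671]
Distance = sqrt(30.0185) = 5.4789


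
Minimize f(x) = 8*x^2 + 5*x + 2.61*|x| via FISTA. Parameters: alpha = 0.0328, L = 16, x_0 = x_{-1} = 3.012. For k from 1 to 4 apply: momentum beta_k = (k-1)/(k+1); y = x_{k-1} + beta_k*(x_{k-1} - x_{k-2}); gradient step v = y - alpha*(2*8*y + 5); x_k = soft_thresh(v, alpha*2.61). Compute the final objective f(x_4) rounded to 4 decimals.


FISTA on f(x) = 8*x^2 + 5*x + 2.61*|x|
L = 16, alpha = 0.0328
Iteration 1: beta = 0.0, y = 3.012 + 0.0*(3.012 - 3.012) = 3.012
  grad(y) = 53.192, v = y - alpha*grad = 1.2673
  prox(v) = soft_thresh(1.2673, 0.0856) = 1.1817
Iteration 2: beta = 0.3333, y = 1.1817 + 0.3333*(1.1817 - 3.012) = 0.5716
  grad(y) = 14.1455, v = y - alpha*grad = 0.1076
  prox(v) = soft_thresh(0.1076, 0.0856) = 0.022
Iteration 3: beta = 0.5, y = 0.022 + 0.5*(0.022 - 1.1817) = -0.5578
  grad(y) = -3.9252, v = y - alpha*grad = -0.4291
  prox(v) = soft_thresh(-0.4291, 0.0856) = -0.3435
Iteration 4: beta = 0.6, y = -0.3435 + 0.6*(-0.3435 - 0.022) = -0.5628
  grad(y) = -4.0042, v = y - alpha*grad = -0.4314
  prox(v) = soft_thresh(-0.4314, 0.0856) = -0.3458
f(x_4) = 8*(-0.3458)^2 + 5*(-0.3458) + 2.61*|-0.3458| = 0.1302


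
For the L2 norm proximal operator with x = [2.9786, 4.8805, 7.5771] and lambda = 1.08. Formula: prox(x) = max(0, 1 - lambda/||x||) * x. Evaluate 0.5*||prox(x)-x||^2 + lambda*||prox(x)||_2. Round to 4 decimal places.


Step 1: Compute ||x||.
||x|| = 9.4923
Step 2: Compute scaling factor.
scale = max(0, 1 - 1.08/9.4923) = 0.8862
Step 3: prox(x) = [2.6397, 4.3252, 6.715]
||prox(x)|| = 8.4123
Step 4: Proximal objective.
0.5*||prox-x||^2 = 0.5832
lambda*||prox|| = 9.0853
Total = 9.6685


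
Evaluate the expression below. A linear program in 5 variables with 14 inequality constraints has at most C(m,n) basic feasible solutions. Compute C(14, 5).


Each vertex corresponds to some choice of n active constraints out of m, so the number of vertices is at most C(m, n) = m! / (n!(m-n)!).
m = 14, n = 5
Numerator: 14 * 13 * 12 * 11 * 10
Denominator: 5! = 120
C(14, 5) = 2002


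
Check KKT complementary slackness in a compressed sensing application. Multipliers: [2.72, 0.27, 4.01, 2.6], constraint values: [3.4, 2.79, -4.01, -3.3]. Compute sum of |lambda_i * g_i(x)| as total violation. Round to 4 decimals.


KKT complementary slackness check:
lambda_1 * g_1 = 2.72 * 3.4 = 9.248
lambda_2 * g_2 = 0.27 * 2.79 = 0.7533
lambda_3 * g_3 = 4.01 * -4.01 = -16.0801
lambda_4 * g_4 = 2.6 * -3.3 = -8.58
Total violation = 9.248 + 0.7533 + 16.0801 + 8.58 = 34.6614


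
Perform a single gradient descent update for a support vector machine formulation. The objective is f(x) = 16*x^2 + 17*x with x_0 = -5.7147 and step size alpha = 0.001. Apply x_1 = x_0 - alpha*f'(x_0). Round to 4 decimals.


We compute the gradient at x_0 and apply the update.
f'(x) = 32*x + 17
f'(-5.7147) = 32*-5.7147 + 17 = -165.8704
x_1 = -5.7147 - 0.001*-165.8704 = -5.5488


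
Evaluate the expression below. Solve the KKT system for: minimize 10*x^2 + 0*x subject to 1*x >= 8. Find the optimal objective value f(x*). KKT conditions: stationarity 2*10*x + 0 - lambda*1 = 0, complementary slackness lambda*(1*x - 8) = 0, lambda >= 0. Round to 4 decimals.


Step 1: Try lambda = 0 (constraint inactive).
x_unc = 0/(2*10) = 0.0
Check: 1*0.0 = 0.0 < 8 -- violated!
Step 2: Constraint must be active: 1*x = 8
x* = 8/1 = 8.0
lambda = (2*10*8.0 + 0)/1 = 160.0
Step 3: Compute optimal value.
f(x*) = 10*8.0^2 + 0*8.0 = 640.0


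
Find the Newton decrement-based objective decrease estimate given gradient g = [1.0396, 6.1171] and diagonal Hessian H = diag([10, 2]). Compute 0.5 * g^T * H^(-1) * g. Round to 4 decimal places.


Step 1: H is diagonal, so H^(-1) * g = [0.104, 3.0586].
Step 2: g^T H^(-1) g = sum_i g_i^2 / H_ii
  = (1.0396)^2/10 + (6.1171)^2/2
  = 0.1081 + 18.7095 = 18.8175
Step 3: Objective decrease = 0.5 * g^T H^(-1) g = 9.4088


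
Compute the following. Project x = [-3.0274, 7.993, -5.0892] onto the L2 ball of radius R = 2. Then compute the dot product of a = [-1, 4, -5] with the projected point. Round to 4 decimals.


Step 1: Compute ||x|| (intermediates to 6 decimals).
||x|| = sqrt((-3.0274)^2 + 7.993^2 + (-5.0892)^2) = 9.94752
Step 2: Project.
Since ||x|| > R, scale = R/||x|| = 2/9.94752 = 0.201055, proj(x) = scale * x
proj(x) = [-0.608674, 1.607033, -1.023209]
Step 3: Dot product.
a^T * proj(x) = -1*(-0.608674) + 4*1.607033 - 5*(-1.023209) = 12.1529


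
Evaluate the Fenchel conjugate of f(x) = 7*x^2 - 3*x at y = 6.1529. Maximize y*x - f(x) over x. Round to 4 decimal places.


f*(y) = sup_x {y*x - a*x^2 - b*x} = sup_x {(y-b)*x - a*x^2}
FOC: (y - b) - 2a*x = 0 => x* = (y - b)/(2a)
x* = (6.1529 + 3)/(2*7) = 0.6538
f*(6.1529) = (y-b)^2/(4a) = (6.1529 + 3)^2/(4*7)
= 83.7756/28 = 2.992


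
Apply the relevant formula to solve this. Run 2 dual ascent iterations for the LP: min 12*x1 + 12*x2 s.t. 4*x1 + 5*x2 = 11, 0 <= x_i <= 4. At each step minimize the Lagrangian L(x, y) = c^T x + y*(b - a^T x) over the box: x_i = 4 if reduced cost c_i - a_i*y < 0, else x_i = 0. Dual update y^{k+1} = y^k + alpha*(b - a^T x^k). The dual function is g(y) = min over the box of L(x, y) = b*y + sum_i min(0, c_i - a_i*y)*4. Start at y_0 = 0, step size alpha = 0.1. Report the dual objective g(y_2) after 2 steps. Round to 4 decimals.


Dual ascent for LP: min 12*x1 + 12*x2, 4*x1 + 5*x2 = 11, 0 <= x_i <= 4
Step 1: y^k = 0.0, reduced costs: (12.0, 12.0)
  x^k = (0.0, 0.0), subgradient = b - a^T x = 11.0
  y^{k+1} = 0.0 + 0.1*11.0 = 1.1
Step 2: y^k = 1.1, reduced costs: (7.6, 6.5)
  x^k = (0.0, 0.0), subgradient = b - a^T x = 11.0
  y^{k+1} = 1.1 + 0.1*11.0 = 2.2
Dual objective at y_2 = 2.2: reduced costs (3.2, 1.0), box minimizer x = (0.0, 0.0)
g(y_2) = b*y + (c1 - a1*y)*x1 + (c2 - a2*y)*x2 = 11*2.2 + 3.2*0.0 + 1.0*0.0 = 24.2 + 0.0 + 0.0 = 24.2


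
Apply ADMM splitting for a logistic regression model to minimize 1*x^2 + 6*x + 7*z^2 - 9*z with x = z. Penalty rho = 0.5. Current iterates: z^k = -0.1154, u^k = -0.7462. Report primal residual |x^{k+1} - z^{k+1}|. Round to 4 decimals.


ADMM iteration with rho = 0.5, z^k = -0.1154, u^k = -0.7462
Step 1: x-update.
Minimize 1*x^2 + 6*x + (0.5/2)*(x + 0.1154 - 0.7462)^2
FOC: (2*1 + 0.5)*x = -6 + 0.5*(-0.1154 + 0.7462)
x^{k+1} = -2.2738
Step 2: z-update.
Minimize 7*z^2 - 9*z + (0.5/2)*(-2.2738 - z - 0.7462)^2
FOC: (2*7 + 0.5)*z = 9 + 0.5*(-2.2738 - 0.7462)
z^{k+1} = 0.5166
Step 3: u-update.
u^{k+1} = -0.7462 - 2.2738 - 0.5166 = -3.5366
Step 4: Primal residual = |-2.2738 - 0.5166| = 2.7904
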